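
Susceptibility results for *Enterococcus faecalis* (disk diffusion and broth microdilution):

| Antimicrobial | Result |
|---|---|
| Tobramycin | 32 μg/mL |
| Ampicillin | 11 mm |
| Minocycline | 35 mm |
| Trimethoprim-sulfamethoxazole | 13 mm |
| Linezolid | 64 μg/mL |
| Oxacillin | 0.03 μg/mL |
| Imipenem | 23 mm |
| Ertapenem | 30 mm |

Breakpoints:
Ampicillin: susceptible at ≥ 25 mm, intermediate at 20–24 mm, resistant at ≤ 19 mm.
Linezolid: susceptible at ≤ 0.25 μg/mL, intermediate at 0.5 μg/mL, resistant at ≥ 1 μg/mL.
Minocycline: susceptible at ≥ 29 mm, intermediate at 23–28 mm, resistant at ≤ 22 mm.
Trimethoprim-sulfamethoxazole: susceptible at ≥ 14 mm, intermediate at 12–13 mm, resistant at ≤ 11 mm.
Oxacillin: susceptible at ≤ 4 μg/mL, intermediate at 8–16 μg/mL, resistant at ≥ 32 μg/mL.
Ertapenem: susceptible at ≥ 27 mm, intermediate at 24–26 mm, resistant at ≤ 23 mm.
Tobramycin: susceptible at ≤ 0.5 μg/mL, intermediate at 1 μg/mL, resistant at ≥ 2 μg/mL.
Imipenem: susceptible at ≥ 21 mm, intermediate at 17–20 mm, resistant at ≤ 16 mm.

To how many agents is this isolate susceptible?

4

Tobramycin (32 μg/mL) ≥ 2 μg/mL — resistant
Ampicillin (11 mm) ≤ 19 mm — resistant
Minocycline 35 mm: ≥ 29 mm — S
Trimethoprim-sulfamethoxazole: 13 mm is in 12–13 mm — intermediate
Linezolid (64 μg/mL) ≥ 1 μg/mL → R
Oxacillin: 0.03 μg/mL is ≤ 4 μg/mL ⇒ susceptible
Imipenem 23 mm: ≥ 21 mm → Susceptible
Ertapenem: 30 mm is ≥ 27 mm → Susceptible
Susceptible: 4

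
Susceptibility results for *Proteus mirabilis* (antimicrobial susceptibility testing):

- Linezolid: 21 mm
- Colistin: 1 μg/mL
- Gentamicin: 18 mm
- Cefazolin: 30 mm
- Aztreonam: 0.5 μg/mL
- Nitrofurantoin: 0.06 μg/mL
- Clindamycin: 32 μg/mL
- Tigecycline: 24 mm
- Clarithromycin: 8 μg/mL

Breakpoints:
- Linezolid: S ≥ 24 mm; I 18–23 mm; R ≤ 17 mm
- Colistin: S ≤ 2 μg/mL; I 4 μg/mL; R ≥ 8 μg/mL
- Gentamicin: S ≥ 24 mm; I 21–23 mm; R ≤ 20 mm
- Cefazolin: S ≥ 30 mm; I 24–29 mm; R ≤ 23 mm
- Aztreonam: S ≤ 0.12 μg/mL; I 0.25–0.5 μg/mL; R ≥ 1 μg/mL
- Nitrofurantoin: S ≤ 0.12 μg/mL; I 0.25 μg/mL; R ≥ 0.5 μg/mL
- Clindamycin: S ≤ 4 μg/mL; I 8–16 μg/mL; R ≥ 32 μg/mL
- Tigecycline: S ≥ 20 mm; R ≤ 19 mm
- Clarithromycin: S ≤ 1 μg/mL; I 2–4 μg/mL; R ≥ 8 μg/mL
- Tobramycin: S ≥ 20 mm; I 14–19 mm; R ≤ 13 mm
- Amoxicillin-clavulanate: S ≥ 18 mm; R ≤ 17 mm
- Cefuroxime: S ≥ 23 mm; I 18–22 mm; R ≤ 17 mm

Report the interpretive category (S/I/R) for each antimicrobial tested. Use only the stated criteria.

I, S, R, S, I, S, R, S, R

Linezolid: 21 mm is in 18–23 mm → I
Colistin: 1 μg/mL is ≤ 2 μg/mL → susceptible
Gentamicin: 18 mm is ≤ 20 mm — Resistant
Cefazolin 30 mm: ≥ 30 mm ⇒ Susceptible
Aztreonam 0.5 μg/mL: in 0.25–0.5 μg/mL — intermediate
Nitrofurantoin: 0.06 μg/mL is ≤ 0.12 μg/mL ⇒ Susceptible
Clindamycin: 32 μg/mL is ≥ 32 μg/mL → resistant
Tigecycline 24 mm: ≥ 20 mm → susceptible
Clarithromycin 8 μg/mL: ≥ 8 μg/mL → Resistant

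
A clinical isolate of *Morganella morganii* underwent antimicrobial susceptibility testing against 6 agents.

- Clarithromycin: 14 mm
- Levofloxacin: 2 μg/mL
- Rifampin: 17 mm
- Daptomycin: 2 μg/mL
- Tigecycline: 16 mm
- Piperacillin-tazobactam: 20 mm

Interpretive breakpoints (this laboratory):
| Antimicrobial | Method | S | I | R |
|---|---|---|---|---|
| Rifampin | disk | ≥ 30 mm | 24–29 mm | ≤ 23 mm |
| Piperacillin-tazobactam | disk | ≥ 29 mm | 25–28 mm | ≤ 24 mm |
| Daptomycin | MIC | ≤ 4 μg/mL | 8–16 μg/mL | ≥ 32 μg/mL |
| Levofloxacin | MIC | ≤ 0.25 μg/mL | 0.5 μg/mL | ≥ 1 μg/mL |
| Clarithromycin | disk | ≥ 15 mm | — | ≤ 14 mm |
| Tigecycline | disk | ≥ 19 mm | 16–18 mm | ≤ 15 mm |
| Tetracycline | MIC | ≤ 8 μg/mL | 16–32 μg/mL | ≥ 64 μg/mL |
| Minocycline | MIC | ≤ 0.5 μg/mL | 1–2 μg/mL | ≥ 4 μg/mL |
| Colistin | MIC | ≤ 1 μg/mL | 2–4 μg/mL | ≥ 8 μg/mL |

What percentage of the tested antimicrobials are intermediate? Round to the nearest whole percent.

Clarithromycin (14 mm) ≤ 14 mm ⇒ R
Levofloxacin (2 μg/mL) ≥ 1 μg/mL → R
Rifampin (17 mm) ≤ 23 mm — R
Daptomycin 2 μg/mL: ≤ 4 μg/mL ⇒ S
Tigecycline 16 mm: in 16–18 mm — Intermediate
Piperacillin-tazobactam: 20 mm is ≤ 24 mm — R
Intermediate: 1/6

17%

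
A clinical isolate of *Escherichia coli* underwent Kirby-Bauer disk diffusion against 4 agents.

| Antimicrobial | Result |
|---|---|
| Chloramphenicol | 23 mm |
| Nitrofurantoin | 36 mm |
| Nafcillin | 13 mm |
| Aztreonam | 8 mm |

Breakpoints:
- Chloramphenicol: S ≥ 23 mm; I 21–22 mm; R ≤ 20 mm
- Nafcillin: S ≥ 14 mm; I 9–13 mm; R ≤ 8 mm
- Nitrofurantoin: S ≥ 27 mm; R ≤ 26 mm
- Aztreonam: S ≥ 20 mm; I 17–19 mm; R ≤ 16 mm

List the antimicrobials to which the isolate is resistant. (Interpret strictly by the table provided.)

Chloramphenicol 23 mm: ≥ 23 mm ⇒ Susceptible
Nitrofurantoin: 36 mm is ≥ 27 mm ⇒ susceptible
Nafcillin: 13 mm is in 9–13 mm ⇒ intermediate
Aztreonam 8 mm: ≤ 16 mm — resistant

aztreonam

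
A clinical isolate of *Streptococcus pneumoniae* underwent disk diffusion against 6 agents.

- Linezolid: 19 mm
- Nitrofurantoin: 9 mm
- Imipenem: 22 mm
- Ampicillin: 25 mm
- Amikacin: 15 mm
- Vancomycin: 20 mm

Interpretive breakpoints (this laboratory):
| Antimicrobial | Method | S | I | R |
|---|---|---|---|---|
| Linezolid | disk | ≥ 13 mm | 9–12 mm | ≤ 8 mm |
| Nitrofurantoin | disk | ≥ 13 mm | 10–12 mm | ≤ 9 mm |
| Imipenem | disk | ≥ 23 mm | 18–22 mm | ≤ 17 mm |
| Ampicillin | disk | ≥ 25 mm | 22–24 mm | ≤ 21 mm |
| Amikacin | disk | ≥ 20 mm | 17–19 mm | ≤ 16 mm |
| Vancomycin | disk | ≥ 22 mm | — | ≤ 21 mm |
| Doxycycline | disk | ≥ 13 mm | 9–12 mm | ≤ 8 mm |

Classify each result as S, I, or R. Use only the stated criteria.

Linezolid (19 mm) ≥ 13 mm → susceptible
Nitrofurantoin (9 mm) ≤ 9 mm — Resistant
Imipenem (22 mm) in 18–22 mm ⇒ Intermediate
Ampicillin: 25 mm is ≥ 25 mm — S
Amikacin: 15 mm is ≤ 16 mm → Resistant
Vancomycin (20 mm) ≤ 21 mm ⇒ resistant

S, R, I, S, R, R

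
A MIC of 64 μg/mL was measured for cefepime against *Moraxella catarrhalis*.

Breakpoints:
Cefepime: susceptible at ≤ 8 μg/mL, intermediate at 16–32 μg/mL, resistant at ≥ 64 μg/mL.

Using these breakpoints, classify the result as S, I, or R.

Cefepime 64 μg/mL: ≥ 64 μg/mL — Resistant

Resistant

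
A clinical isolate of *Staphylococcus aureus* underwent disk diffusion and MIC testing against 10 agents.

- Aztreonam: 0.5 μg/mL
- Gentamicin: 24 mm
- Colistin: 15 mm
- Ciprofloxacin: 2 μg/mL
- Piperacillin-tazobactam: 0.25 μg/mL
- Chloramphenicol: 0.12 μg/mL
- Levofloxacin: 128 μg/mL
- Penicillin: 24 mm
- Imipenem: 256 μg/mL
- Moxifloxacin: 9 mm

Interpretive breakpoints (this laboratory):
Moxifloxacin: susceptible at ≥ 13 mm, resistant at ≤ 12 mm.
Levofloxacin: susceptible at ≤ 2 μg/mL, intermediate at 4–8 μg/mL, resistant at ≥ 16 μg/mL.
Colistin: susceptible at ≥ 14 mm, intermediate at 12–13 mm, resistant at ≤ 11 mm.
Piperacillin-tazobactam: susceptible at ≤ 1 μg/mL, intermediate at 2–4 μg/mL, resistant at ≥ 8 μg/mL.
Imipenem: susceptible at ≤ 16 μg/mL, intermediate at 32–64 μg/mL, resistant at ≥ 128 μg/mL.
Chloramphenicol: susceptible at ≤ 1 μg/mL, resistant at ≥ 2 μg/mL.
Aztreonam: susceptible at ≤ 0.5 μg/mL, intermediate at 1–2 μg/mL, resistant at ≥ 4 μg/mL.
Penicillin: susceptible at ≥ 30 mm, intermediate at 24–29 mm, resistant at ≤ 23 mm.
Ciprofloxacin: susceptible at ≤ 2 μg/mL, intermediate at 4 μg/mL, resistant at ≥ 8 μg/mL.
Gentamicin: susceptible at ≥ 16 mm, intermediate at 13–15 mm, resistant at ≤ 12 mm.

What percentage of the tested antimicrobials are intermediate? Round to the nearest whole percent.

Aztreonam (0.5 μg/mL) ≤ 0.5 μg/mL → S
Gentamicin: 24 mm is ≥ 16 mm → Susceptible
Colistin 15 mm: ≥ 14 mm — Susceptible
Ciprofloxacin 2 μg/mL: ≤ 2 μg/mL → Susceptible
Piperacillin-tazobactam (0.25 μg/mL) ≤ 1 μg/mL → S
Chloramphenicol 0.12 μg/mL: ≤ 1 μg/mL → S
Levofloxacin 128 μg/mL: ≥ 16 μg/mL ⇒ R
Penicillin: 24 mm is in 24–29 mm → I
Imipenem 256 μg/mL: ≥ 128 μg/mL — Resistant
Moxifloxacin: 9 mm is ≤ 12 mm — resistant
Intermediate: 1/10

10%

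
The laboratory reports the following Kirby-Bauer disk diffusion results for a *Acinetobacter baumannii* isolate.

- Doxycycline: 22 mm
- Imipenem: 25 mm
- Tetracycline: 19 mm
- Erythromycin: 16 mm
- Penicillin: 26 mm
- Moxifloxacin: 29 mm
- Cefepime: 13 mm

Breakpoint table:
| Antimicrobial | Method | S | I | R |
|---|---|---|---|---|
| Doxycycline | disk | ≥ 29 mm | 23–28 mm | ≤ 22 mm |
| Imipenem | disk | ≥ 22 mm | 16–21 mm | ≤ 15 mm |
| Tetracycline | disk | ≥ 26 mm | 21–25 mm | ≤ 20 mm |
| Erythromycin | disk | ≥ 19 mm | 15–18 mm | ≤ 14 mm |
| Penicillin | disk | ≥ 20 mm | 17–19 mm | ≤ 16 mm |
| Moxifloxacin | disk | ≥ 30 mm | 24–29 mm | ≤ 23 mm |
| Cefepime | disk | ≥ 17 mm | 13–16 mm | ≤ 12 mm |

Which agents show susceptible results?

Doxycycline (22 mm) ≤ 22 mm → Resistant
Imipenem: 25 mm is ≥ 22 mm — susceptible
Tetracycline (19 mm) ≤ 20 mm — resistant
Erythromycin: 16 mm is in 15–18 mm — I
Penicillin: 26 mm is ≥ 20 mm ⇒ S
Moxifloxacin: 29 mm is in 24–29 mm ⇒ intermediate
Cefepime (13 mm) in 13–16 mm ⇒ intermediate

imipenem, penicillin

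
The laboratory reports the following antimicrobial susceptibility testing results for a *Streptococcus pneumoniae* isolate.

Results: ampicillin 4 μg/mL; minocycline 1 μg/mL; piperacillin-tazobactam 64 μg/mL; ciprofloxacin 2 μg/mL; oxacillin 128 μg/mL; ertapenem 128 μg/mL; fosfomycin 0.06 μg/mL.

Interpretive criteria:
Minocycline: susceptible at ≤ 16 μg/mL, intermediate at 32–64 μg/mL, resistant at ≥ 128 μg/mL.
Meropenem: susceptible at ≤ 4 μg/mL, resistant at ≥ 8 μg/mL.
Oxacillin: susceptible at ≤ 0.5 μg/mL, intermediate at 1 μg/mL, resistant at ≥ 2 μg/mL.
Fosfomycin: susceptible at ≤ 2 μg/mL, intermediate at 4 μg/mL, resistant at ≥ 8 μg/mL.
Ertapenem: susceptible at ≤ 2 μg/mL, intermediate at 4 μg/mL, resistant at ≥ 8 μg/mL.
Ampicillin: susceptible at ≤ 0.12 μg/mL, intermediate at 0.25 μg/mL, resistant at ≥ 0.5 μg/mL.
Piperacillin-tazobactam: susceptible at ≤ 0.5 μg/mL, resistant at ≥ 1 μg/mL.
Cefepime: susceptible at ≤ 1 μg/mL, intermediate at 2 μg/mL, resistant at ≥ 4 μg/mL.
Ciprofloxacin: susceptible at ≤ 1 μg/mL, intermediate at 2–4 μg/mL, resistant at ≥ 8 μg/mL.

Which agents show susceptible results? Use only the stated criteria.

minocycline, fosfomycin

Ampicillin 4 μg/mL: ≥ 0.5 μg/mL — resistant
Minocycline 1 μg/mL: ≤ 16 μg/mL ⇒ Susceptible
Piperacillin-tazobactam: 64 μg/mL is ≥ 1 μg/mL — Resistant
Ciprofloxacin 2 μg/mL: in 2–4 μg/mL → I
Oxacillin 128 μg/mL: ≥ 2 μg/mL ⇒ resistant
Ertapenem: 128 μg/mL is ≥ 8 μg/mL → R
Fosfomycin (0.06 μg/mL) ≤ 2 μg/mL ⇒ Susceptible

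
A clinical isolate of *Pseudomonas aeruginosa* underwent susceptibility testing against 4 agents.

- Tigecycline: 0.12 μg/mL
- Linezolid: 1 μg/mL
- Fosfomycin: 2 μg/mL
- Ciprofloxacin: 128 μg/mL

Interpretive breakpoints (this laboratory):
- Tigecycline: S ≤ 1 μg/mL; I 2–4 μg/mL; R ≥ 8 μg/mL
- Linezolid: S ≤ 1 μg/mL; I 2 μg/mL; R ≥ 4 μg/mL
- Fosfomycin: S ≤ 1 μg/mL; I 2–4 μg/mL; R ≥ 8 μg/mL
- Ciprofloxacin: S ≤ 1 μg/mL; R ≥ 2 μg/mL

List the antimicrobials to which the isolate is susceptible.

tigecycline, linezolid

Tigecycline: 0.12 μg/mL is ≤ 1 μg/mL → S
Linezolid: 1 μg/mL is ≤ 1 μg/mL ⇒ susceptible
Fosfomycin 2 μg/mL: in 2–4 μg/mL ⇒ Intermediate
Ciprofloxacin (128 μg/mL) ≥ 2 μg/mL ⇒ Resistant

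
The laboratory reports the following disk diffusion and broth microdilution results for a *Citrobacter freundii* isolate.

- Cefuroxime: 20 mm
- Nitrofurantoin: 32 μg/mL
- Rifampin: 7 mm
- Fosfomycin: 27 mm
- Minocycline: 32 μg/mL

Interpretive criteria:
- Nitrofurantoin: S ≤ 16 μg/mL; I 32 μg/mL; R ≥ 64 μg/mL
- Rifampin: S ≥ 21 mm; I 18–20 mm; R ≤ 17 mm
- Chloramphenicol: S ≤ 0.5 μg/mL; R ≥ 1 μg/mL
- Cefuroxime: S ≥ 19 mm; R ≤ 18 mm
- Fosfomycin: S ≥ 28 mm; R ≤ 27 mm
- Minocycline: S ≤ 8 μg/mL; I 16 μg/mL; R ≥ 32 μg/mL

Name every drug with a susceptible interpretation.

cefuroxime

Cefuroxime 20 mm: ≥ 19 mm — susceptible
Nitrofurantoin (32 μg/mL) = 32 μg/mL — intermediate
Rifampin 7 mm: ≤ 17 mm → R
Fosfomycin: 27 mm is ≤ 27 mm — resistant
Minocycline 32 μg/mL: ≥ 32 μg/mL — Resistant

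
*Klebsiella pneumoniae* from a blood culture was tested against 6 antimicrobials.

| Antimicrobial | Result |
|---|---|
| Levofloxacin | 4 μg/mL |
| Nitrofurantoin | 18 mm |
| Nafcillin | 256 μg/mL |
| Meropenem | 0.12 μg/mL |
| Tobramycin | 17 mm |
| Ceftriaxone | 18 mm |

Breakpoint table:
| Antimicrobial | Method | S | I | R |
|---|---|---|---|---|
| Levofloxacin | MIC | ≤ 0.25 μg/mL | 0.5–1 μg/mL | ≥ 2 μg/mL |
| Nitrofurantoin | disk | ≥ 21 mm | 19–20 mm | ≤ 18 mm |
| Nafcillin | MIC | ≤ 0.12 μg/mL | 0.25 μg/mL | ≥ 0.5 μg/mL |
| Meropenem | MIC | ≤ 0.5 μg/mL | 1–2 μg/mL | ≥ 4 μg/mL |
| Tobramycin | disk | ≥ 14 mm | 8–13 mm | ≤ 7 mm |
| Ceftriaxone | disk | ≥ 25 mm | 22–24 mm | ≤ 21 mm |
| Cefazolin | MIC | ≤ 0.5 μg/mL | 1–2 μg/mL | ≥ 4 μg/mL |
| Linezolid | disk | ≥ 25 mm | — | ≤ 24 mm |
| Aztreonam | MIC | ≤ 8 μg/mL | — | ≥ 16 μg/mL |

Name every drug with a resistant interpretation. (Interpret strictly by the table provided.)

levofloxacin, nitrofurantoin, nafcillin, ceftriaxone

Levofloxacin (4 μg/mL) ≥ 2 μg/mL → Resistant
Nitrofurantoin 18 mm: ≤ 18 mm → resistant
Nafcillin (256 μg/mL) ≥ 0.5 μg/mL — Resistant
Meropenem (0.12 μg/mL) ≤ 0.5 μg/mL ⇒ S
Tobramycin 17 mm: ≥ 14 mm → Susceptible
Ceftriaxone: 18 mm is ≤ 21 mm → resistant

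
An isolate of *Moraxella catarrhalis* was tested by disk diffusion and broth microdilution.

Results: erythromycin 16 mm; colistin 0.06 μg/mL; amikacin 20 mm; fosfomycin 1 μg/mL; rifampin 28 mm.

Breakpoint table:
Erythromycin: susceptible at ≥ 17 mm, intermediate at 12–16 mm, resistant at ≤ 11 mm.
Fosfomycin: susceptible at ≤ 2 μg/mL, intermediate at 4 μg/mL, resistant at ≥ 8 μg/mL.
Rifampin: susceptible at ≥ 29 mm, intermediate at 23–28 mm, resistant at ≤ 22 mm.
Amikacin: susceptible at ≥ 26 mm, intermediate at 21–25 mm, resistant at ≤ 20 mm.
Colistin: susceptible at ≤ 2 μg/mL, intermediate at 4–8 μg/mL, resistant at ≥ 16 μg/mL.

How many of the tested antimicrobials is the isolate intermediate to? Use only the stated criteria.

2

Erythromycin: 16 mm is in 12–16 mm — intermediate
Colistin (0.06 μg/mL) ≤ 2 μg/mL — susceptible
Amikacin: 20 mm is ≤ 20 mm ⇒ R
Fosfomycin (1 μg/mL) ≤ 2 μg/mL ⇒ Susceptible
Rifampin (28 mm) in 23–28 mm — I
Intermediate: 2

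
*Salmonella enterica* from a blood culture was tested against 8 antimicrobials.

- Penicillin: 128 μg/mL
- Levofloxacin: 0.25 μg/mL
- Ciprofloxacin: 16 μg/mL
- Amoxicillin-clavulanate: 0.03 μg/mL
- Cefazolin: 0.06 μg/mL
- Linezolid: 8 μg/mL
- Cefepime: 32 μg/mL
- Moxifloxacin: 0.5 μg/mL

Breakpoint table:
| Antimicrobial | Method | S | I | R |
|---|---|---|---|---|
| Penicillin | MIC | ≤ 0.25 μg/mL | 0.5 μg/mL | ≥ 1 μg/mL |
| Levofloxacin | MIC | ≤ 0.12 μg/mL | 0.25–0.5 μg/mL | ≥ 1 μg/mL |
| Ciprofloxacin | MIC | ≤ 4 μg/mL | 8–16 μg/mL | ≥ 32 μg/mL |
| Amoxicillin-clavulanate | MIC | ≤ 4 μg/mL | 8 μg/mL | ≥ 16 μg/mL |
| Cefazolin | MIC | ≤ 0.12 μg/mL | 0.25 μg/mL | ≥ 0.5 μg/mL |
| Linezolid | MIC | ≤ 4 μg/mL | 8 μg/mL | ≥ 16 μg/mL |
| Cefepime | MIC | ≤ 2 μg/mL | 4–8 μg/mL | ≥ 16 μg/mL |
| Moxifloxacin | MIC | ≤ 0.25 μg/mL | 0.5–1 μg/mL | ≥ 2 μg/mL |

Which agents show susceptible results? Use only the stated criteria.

Penicillin (128 μg/mL) ≥ 1 μg/mL → Resistant
Levofloxacin 0.25 μg/mL: in 0.25–0.5 μg/mL → intermediate
Ciprofloxacin 16 μg/mL: in 8–16 μg/mL ⇒ Intermediate
Amoxicillin-clavulanate (0.03 μg/mL) ≤ 4 μg/mL ⇒ Susceptible
Cefazolin 0.06 μg/mL: ≤ 0.12 μg/mL ⇒ susceptible
Linezolid (8 μg/mL) = 8 μg/mL → Intermediate
Cefepime (32 μg/mL) ≥ 16 μg/mL ⇒ resistant
Moxifloxacin: 0.5 μg/mL is in 0.5–1 μg/mL ⇒ I

amoxicillin-clavulanate, cefazolin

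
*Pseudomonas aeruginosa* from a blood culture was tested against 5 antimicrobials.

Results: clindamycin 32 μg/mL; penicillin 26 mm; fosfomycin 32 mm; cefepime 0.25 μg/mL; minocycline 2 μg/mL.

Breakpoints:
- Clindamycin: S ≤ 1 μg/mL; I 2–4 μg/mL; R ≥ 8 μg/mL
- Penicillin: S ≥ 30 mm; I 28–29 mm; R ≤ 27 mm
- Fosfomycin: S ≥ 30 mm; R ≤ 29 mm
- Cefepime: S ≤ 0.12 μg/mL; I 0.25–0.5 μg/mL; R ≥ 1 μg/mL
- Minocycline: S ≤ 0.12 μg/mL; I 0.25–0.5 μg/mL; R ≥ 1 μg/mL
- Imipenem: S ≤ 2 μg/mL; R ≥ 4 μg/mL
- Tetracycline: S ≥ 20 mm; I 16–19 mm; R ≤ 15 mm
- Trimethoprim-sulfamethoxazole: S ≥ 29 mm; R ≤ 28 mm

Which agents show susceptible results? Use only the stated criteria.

Clindamycin: 32 μg/mL is ≥ 8 μg/mL → Resistant
Penicillin: 26 mm is ≤ 27 mm ⇒ R
Fosfomycin (32 mm) ≥ 30 mm ⇒ S
Cefepime 0.25 μg/mL: in 0.25–0.5 μg/mL ⇒ Intermediate
Minocycline (2 μg/mL) ≥ 1 μg/mL ⇒ resistant

fosfomycin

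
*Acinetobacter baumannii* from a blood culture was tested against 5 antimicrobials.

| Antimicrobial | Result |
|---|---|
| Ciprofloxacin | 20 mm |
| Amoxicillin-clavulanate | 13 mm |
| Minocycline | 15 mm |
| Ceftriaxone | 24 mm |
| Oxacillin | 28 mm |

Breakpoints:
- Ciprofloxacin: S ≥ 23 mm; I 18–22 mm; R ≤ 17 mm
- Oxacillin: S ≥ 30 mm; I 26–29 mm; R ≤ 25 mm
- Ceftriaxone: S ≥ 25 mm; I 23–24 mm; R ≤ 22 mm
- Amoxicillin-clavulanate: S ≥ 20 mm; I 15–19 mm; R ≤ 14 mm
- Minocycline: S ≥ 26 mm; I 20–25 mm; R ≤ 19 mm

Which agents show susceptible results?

Ciprofloxacin 20 mm: in 18–22 mm ⇒ Intermediate
Amoxicillin-clavulanate: 13 mm is ≤ 14 mm → resistant
Minocycline (15 mm) ≤ 19 mm — Resistant
Ceftriaxone 24 mm: in 23–24 mm — I
Oxacillin: 28 mm is in 26–29 mm ⇒ intermediate

none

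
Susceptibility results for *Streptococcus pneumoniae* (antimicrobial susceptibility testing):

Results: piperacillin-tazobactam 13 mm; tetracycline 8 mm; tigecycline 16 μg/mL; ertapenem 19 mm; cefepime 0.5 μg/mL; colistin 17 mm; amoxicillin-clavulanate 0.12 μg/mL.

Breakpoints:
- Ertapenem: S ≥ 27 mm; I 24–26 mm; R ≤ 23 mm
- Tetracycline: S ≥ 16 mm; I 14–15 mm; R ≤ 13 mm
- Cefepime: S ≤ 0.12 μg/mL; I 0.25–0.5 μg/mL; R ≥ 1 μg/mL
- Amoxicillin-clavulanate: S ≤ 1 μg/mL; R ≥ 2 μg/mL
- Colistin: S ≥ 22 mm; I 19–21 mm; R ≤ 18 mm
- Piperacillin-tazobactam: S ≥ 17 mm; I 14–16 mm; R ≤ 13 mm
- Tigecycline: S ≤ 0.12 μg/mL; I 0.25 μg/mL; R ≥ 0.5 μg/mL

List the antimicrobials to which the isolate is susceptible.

Piperacillin-tazobactam 13 mm: ≤ 13 mm → Resistant
Tetracycline: 8 mm is ≤ 13 mm → R
Tigecycline: 16 μg/mL is ≥ 0.5 μg/mL — Resistant
Ertapenem: 19 mm is ≤ 23 mm ⇒ resistant
Cefepime: 0.5 μg/mL is in 0.25–0.5 μg/mL ⇒ Intermediate
Colistin: 17 mm is ≤ 18 mm — resistant
Amoxicillin-clavulanate (0.12 μg/mL) ≤ 1 μg/mL → susceptible

amoxicillin-clavulanate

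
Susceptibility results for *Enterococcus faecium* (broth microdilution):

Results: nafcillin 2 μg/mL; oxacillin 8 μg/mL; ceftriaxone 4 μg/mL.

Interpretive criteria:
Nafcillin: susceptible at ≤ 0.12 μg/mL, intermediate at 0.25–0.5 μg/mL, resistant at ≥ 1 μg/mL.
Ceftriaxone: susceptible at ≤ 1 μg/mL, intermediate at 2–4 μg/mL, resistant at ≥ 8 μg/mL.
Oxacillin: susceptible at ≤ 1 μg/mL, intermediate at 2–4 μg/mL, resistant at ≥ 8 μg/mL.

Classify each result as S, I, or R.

Nafcillin (2 μg/mL) ≥ 1 μg/mL ⇒ R
Oxacillin: 8 μg/mL is ≥ 8 μg/mL → R
Ceftriaxone 4 μg/mL: in 2–4 μg/mL ⇒ Intermediate

R, R, I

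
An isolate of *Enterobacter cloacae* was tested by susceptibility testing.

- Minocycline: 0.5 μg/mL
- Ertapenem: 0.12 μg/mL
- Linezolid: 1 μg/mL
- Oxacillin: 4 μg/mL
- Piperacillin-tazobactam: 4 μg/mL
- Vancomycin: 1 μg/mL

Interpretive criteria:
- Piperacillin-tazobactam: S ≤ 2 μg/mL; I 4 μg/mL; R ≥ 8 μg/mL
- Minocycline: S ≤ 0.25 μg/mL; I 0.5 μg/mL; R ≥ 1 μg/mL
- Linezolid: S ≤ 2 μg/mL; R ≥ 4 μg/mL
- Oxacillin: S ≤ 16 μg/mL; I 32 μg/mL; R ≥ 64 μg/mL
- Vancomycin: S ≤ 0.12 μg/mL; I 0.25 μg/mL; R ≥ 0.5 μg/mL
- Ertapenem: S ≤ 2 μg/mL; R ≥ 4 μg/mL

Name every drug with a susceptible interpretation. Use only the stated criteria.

Minocycline 0.5 μg/mL: = 0.5 μg/mL — Intermediate
Ertapenem 0.12 μg/mL: ≤ 2 μg/mL — S
Linezolid: 1 μg/mL is ≤ 2 μg/mL — susceptible
Oxacillin 4 μg/mL: ≤ 16 μg/mL — Susceptible
Piperacillin-tazobactam: 4 μg/mL is = 4 μg/mL — Intermediate
Vancomycin 1 μg/mL: ≥ 0.5 μg/mL → Resistant

ertapenem, linezolid, oxacillin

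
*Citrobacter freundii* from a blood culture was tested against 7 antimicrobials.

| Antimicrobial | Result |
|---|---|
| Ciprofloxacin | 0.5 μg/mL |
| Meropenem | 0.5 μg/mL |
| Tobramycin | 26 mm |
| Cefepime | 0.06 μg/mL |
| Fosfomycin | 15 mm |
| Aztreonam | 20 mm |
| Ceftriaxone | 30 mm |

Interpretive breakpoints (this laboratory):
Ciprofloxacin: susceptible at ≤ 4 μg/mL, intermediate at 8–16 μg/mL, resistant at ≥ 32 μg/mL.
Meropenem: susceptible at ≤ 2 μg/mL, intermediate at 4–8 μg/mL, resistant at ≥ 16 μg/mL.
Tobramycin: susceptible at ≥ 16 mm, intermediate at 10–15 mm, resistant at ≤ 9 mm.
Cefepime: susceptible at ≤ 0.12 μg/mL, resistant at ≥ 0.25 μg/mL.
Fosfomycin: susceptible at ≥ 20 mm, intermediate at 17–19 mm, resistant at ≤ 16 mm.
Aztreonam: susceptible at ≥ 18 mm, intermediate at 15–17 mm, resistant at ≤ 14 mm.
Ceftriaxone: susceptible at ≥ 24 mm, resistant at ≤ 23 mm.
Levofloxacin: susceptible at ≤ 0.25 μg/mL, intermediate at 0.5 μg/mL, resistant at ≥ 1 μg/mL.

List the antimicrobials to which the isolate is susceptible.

ciprofloxacin, meropenem, tobramycin, cefepime, aztreonam, ceftriaxone

Ciprofloxacin 0.5 μg/mL: ≤ 4 μg/mL ⇒ Susceptible
Meropenem: 0.5 μg/mL is ≤ 2 μg/mL ⇒ susceptible
Tobramycin: 26 mm is ≥ 16 mm → S
Cefepime (0.06 μg/mL) ≤ 0.12 μg/mL — Susceptible
Fosfomycin: 15 mm is ≤ 16 mm ⇒ Resistant
Aztreonam 20 mm: ≥ 18 mm ⇒ susceptible
Ceftriaxone 30 mm: ≥ 24 mm ⇒ S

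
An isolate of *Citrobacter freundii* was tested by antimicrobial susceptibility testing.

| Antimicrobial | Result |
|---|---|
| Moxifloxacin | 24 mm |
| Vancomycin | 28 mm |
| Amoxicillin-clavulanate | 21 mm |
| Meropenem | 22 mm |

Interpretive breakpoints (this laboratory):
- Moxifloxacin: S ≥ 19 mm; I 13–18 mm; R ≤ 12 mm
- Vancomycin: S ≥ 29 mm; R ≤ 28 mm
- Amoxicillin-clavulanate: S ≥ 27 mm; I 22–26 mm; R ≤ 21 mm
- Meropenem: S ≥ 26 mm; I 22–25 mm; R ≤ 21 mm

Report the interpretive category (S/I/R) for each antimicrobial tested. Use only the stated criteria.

Moxifloxacin 24 mm: ≥ 19 mm — Susceptible
Vancomycin: 28 mm is ≤ 28 mm — Resistant
Amoxicillin-clavulanate 21 mm: ≤ 21 mm — Resistant
Meropenem: 22 mm is in 22–25 mm ⇒ Intermediate

S, R, R, I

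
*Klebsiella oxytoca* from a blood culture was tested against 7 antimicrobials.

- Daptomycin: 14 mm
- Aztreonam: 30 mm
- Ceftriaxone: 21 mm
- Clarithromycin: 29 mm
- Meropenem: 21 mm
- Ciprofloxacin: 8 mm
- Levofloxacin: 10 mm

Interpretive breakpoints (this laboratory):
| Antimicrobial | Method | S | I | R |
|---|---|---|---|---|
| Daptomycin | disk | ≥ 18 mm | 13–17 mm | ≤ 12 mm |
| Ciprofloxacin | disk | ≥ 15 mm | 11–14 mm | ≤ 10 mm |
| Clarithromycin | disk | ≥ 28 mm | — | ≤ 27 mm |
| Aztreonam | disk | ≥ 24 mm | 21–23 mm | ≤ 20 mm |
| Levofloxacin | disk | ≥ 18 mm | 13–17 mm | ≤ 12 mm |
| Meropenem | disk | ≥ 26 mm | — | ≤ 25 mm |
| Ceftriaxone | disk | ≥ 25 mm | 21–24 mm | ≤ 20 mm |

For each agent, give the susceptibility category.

Daptomycin 14 mm: in 13–17 mm — I
Aztreonam (30 mm) ≥ 24 mm → susceptible
Ceftriaxone: 21 mm is in 21–24 mm → I
Clarithromycin (29 mm) ≥ 28 mm ⇒ susceptible
Meropenem (21 mm) ≤ 25 mm ⇒ R
Ciprofloxacin (8 mm) ≤ 10 mm — R
Levofloxacin (10 mm) ≤ 12 mm — R

I, S, I, S, R, R, R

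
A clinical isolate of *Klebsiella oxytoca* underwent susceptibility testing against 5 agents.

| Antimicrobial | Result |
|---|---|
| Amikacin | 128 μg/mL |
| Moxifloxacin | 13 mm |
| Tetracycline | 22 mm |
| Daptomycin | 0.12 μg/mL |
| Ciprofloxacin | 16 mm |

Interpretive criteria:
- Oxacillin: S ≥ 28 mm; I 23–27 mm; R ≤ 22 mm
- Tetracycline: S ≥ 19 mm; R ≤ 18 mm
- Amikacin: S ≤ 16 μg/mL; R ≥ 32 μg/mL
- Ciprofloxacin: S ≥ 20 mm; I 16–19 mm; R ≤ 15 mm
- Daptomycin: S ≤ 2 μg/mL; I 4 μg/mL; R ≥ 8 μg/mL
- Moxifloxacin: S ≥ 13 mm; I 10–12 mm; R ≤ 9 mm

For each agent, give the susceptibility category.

Amikacin (128 μg/mL) ≥ 32 μg/mL → Resistant
Moxifloxacin 13 mm: ≥ 13 mm ⇒ Susceptible
Tetracycline 22 mm: ≥ 19 mm — susceptible
Daptomycin: 0.12 μg/mL is ≤ 2 μg/mL ⇒ susceptible
Ciprofloxacin (16 mm) in 16–19 mm → intermediate

R, S, S, S, I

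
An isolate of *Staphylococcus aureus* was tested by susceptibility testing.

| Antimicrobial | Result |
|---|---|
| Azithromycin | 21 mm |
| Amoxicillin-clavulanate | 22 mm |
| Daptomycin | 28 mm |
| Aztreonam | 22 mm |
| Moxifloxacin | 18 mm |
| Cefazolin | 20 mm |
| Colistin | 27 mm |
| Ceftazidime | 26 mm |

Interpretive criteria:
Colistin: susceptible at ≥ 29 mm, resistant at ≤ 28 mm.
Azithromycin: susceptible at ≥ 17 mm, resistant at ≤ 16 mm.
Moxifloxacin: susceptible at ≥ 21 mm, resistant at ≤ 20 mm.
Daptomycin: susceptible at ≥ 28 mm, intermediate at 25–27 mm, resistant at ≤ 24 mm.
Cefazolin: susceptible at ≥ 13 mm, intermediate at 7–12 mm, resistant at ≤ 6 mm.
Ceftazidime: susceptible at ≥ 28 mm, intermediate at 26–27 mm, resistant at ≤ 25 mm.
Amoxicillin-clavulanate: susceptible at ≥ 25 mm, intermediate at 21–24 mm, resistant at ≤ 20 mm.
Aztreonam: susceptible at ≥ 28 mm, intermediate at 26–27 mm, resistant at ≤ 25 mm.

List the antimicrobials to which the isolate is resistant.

aztreonam, moxifloxacin, colistin

Azithromycin (21 mm) ≥ 17 mm → S
Amoxicillin-clavulanate (22 mm) in 21–24 mm → I
Daptomycin 28 mm: ≥ 28 mm ⇒ S
Aztreonam (22 mm) ≤ 25 mm ⇒ Resistant
Moxifloxacin (18 mm) ≤ 20 mm ⇒ Resistant
Cefazolin 20 mm: ≥ 13 mm → S
Colistin 27 mm: ≤ 28 mm — R
Ceftazidime (26 mm) in 26–27 mm → intermediate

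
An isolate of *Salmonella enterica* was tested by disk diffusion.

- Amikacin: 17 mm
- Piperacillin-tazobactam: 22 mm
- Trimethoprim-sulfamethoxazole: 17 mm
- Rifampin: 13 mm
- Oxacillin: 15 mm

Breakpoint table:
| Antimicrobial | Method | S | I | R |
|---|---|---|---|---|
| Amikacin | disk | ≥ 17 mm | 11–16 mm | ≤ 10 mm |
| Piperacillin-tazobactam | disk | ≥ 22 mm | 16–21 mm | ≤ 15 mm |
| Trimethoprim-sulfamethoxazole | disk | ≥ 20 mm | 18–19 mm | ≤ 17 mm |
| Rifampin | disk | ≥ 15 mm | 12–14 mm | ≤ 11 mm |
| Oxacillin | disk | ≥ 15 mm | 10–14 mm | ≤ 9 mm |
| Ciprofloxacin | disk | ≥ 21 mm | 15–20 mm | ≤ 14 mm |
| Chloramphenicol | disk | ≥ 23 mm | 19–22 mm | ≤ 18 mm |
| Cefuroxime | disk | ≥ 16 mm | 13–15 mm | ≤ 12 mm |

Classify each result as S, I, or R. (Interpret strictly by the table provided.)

S, S, R, I, S

Amikacin 17 mm: ≥ 17 mm → Susceptible
Piperacillin-tazobactam 22 mm: ≥ 22 mm → Susceptible
Trimethoprim-sulfamethoxazole 17 mm: ≤ 17 mm ⇒ Resistant
Rifampin (13 mm) in 12–14 mm ⇒ intermediate
Oxacillin 15 mm: ≥ 15 mm → S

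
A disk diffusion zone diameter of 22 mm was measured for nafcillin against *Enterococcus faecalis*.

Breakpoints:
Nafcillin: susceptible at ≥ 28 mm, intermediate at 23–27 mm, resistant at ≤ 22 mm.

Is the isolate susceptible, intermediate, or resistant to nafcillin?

Nafcillin (22 mm) ≤ 22 mm ⇒ R

Resistant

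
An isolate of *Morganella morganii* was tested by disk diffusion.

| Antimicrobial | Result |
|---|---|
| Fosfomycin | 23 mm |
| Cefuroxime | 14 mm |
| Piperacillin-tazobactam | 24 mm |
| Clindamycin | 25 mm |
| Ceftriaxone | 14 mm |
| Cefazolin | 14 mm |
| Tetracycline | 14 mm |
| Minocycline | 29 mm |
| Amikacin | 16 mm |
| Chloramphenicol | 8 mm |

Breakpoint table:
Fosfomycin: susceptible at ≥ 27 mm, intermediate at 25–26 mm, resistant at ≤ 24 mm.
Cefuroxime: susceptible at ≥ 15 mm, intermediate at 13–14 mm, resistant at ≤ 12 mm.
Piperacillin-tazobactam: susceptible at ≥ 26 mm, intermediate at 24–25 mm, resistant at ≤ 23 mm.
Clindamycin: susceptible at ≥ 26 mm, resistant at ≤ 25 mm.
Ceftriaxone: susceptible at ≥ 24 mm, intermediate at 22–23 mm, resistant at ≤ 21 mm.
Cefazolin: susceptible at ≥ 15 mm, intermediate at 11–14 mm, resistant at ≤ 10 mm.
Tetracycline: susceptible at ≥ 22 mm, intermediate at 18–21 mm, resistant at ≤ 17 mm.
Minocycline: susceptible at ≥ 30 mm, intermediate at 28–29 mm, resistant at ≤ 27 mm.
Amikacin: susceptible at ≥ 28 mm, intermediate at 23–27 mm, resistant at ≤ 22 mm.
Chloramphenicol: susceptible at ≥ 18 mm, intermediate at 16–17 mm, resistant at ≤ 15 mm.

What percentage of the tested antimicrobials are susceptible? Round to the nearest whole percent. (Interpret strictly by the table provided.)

Fosfomycin (23 mm) ≤ 24 mm — R
Cefuroxime 14 mm: in 13–14 mm ⇒ Intermediate
Piperacillin-tazobactam: 24 mm is in 24–25 mm → intermediate
Clindamycin (25 mm) ≤ 25 mm → Resistant
Ceftriaxone: 14 mm is ≤ 21 mm → Resistant
Cefazolin 14 mm: in 11–14 mm — intermediate
Tetracycline 14 mm: ≤ 17 mm — resistant
Minocycline: 29 mm is in 28–29 mm → I
Amikacin: 16 mm is ≤ 22 mm → Resistant
Chloramphenicol: 8 mm is ≤ 15 mm ⇒ Resistant
Susceptible: 0/10

0%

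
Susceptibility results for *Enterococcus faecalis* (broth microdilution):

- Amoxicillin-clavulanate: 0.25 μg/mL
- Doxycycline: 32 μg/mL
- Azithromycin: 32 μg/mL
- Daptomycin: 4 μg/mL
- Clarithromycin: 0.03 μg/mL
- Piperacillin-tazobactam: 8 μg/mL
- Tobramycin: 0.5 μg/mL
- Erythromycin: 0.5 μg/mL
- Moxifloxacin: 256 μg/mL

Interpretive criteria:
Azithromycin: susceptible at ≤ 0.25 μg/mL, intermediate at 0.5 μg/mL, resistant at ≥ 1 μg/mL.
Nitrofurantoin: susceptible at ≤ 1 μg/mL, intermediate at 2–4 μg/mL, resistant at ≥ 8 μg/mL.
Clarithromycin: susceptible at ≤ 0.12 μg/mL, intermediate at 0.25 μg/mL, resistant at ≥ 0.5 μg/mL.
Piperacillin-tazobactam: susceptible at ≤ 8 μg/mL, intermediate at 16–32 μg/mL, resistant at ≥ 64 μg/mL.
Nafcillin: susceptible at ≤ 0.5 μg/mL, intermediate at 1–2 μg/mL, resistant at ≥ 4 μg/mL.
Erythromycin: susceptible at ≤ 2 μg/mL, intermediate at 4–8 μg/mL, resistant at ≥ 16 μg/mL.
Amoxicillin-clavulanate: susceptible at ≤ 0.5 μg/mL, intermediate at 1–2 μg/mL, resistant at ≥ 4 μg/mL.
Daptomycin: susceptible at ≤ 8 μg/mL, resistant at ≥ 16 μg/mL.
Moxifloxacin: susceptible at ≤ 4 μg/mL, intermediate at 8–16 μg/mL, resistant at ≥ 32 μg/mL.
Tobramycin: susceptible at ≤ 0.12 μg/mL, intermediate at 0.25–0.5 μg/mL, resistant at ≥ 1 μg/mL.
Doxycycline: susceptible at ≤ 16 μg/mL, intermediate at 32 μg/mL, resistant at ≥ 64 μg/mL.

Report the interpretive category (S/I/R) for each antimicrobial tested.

Amoxicillin-clavulanate 0.25 μg/mL: ≤ 0.5 μg/mL → susceptible
Doxycycline (32 μg/mL) = 32 μg/mL ⇒ Intermediate
Azithromycin: 32 μg/mL is ≥ 1 μg/mL ⇒ Resistant
Daptomycin: 4 μg/mL is ≤ 8 μg/mL → S
Clarithromycin: 0.03 μg/mL is ≤ 0.12 μg/mL → Susceptible
Piperacillin-tazobactam 8 μg/mL: ≤ 8 μg/mL — Susceptible
Tobramycin: 0.5 μg/mL is in 0.25–0.5 μg/mL — Intermediate
Erythromycin 0.5 μg/mL: ≤ 2 μg/mL — S
Moxifloxacin: 256 μg/mL is ≥ 32 μg/mL → R

S, I, R, S, S, S, I, S, R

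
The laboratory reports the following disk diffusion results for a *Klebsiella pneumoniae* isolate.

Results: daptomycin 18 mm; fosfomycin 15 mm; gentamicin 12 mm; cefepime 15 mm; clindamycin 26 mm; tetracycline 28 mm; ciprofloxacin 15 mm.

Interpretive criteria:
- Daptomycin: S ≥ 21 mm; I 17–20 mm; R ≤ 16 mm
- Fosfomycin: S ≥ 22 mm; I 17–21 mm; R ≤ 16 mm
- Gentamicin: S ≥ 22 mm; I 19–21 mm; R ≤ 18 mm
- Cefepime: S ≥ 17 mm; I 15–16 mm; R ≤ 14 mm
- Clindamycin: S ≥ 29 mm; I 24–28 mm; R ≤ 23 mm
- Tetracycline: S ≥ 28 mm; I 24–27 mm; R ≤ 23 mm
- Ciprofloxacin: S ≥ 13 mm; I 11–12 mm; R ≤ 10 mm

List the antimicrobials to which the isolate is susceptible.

tetracycline, ciprofloxacin

Daptomycin: 18 mm is in 17–20 mm ⇒ I
Fosfomycin 15 mm: ≤ 16 mm — Resistant
Gentamicin: 12 mm is ≤ 18 mm → R
Cefepime: 15 mm is in 15–16 mm → Intermediate
Clindamycin (26 mm) in 24–28 mm — Intermediate
Tetracycline (28 mm) ≥ 28 mm — S
Ciprofloxacin (15 mm) ≥ 13 mm → susceptible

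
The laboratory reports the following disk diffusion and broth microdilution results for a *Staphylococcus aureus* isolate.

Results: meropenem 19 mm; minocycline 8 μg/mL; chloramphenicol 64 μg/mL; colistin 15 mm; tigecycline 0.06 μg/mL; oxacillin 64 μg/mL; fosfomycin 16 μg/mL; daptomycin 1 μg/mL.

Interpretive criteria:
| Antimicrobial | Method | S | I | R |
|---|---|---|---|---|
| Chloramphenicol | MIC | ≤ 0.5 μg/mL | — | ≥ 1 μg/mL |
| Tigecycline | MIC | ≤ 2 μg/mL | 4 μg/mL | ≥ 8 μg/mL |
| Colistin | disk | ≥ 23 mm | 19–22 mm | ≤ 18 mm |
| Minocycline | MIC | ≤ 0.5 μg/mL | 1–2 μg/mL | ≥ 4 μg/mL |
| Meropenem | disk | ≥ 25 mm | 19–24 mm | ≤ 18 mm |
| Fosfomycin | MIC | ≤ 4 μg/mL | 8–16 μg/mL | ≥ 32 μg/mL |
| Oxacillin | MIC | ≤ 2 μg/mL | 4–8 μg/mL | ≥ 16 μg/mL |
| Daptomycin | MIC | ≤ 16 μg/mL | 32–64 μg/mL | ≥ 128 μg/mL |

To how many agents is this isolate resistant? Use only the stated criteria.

Meropenem: 19 mm is in 19–24 mm — intermediate
Minocycline (8 μg/mL) ≥ 4 μg/mL ⇒ resistant
Chloramphenicol: 64 μg/mL is ≥ 1 μg/mL → resistant
Colistin 15 mm: ≤ 18 mm → resistant
Tigecycline (0.06 μg/mL) ≤ 2 μg/mL → susceptible
Oxacillin 64 μg/mL: ≥ 16 μg/mL → R
Fosfomycin 16 μg/mL: in 8–16 μg/mL ⇒ I
Daptomycin: 1 μg/mL is ≤ 16 μg/mL ⇒ susceptible
Resistant: 4

4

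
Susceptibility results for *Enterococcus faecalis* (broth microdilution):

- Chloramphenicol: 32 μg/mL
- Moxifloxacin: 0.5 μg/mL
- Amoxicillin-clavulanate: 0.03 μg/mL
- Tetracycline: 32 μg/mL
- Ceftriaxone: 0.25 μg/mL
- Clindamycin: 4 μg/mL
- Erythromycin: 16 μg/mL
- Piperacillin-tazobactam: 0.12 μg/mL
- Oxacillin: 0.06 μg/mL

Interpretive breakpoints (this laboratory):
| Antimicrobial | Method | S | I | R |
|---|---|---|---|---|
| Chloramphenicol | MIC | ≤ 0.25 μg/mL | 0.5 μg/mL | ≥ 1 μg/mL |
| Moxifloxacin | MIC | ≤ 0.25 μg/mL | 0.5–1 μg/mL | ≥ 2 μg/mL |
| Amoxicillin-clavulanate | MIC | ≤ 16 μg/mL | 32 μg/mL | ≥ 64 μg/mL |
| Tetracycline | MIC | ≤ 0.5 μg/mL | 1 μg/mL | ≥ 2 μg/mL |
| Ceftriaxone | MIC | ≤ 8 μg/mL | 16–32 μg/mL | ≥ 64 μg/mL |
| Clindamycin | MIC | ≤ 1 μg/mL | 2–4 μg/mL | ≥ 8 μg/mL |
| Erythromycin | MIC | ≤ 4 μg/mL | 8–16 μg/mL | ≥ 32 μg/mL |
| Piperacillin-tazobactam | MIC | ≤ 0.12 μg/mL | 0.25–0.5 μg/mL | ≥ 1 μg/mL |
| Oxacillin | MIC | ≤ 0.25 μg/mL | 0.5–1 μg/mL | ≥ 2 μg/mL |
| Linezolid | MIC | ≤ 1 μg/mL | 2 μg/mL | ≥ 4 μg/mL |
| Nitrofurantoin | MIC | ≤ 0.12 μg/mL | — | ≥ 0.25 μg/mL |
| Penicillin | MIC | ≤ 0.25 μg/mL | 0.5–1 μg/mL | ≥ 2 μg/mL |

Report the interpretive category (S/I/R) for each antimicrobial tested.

Chloramphenicol 32 μg/mL: ≥ 1 μg/mL ⇒ resistant
Moxifloxacin 0.5 μg/mL: in 0.5–1 μg/mL — Intermediate
Amoxicillin-clavulanate 0.03 μg/mL: ≤ 16 μg/mL ⇒ Susceptible
Tetracycline: 32 μg/mL is ≥ 2 μg/mL → R
Ceftriaxone: 0.25 μg/mL is ≤ 8 μg/mL → S
Clindamycin (4 μg/mL) in 2–4 μg/mL ⇒ I
Erythromycin 16 μg/mL: in 8–16 μg/mL ⇒ Intermediate
Piperacillin-tazobactam: 0.12 μg/mL is ≤ 0.12 μg/mL — Susceptible
Oxacillin 0.06 μg/mL: ≤ 0.25 μg/mL — S

R, I, S, R, S, I, I, S, S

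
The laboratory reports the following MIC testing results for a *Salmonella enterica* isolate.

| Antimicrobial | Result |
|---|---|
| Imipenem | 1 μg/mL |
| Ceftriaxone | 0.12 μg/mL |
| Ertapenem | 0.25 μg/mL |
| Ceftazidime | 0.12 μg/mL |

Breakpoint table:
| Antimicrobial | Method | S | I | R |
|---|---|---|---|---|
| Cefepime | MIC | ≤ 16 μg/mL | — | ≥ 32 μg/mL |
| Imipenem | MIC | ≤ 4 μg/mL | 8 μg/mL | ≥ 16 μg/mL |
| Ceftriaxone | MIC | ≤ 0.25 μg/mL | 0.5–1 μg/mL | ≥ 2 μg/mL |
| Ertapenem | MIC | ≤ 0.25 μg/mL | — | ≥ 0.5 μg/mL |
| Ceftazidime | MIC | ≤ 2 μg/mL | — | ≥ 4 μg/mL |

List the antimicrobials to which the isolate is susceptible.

Imipenem: 1 μg/mL is ≤ 4 μg/mL → S
Ceftriaxone (0.12 μg/mL) ≤ 0.25 μg/mL ⇒ susceptible
Ertapenem 0.25 μg/mL: ≤ 0.25 μg/mL ⇒ Susceptible
Ceftazidime (0.12 μg/mL) ≤ 2 μg/mL → Susceptible

imipenem, ceftriaxone, ertapenem, ceftazidime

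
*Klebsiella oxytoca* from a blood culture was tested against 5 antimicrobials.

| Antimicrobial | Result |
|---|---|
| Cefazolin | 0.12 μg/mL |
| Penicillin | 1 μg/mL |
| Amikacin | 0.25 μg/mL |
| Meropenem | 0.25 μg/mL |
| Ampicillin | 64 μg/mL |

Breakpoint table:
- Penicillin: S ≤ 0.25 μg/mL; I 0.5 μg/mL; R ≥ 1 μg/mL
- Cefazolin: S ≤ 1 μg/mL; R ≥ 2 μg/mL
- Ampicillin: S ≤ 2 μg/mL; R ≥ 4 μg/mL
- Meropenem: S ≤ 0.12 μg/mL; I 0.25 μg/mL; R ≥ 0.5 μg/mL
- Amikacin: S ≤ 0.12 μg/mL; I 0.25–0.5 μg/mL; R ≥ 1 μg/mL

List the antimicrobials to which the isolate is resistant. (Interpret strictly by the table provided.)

Cefazolin 0.12 μg/mL: ≤ 1 μg/mL — Susceptible
Penicillin 1 μg/mL: ≥ 1 μg/mL — Resistant
Amikacin: 0.25 μg/mL is in 0.25–0.5 μg/mL ⇒ intermediate
Meropenem (0.25 μg/mL) = 0.25 μg/mL ⇒ intermediate
Ampicillin 64 μg/mL: ≥ 4 μg/mL → resistant

penicillin, ampicillin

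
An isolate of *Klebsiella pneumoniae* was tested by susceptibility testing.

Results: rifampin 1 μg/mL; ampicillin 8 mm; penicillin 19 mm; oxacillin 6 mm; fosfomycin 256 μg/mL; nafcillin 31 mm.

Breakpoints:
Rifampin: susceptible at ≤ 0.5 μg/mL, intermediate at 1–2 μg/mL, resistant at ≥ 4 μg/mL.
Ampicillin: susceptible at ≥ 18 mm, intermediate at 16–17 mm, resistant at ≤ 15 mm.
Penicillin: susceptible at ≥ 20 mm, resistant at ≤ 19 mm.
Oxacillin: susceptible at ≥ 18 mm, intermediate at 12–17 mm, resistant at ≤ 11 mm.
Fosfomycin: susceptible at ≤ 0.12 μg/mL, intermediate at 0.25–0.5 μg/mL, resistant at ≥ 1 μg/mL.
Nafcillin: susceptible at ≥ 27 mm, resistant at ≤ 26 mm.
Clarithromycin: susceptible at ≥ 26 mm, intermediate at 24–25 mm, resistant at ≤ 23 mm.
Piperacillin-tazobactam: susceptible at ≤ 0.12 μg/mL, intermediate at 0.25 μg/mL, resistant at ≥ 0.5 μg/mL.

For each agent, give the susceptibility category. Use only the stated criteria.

I, R, R, R, R, S

Rifampin 1 μg/mL: in 1–2 μg/mL ⇒ Intermediate
Ampicillin (8 mm) ≤ 15 mm → resistant
Penicillin: 19 mm is ≤ 19 mm — resistant
Oxacillin: 6 mm is ≤ 11 mm — resistant
Fosfomycin 256 μg/mL: ≥ 1 μg/mL → R
Nafcillin: 31 mm is ≥ 27 mm ⇒ susceptible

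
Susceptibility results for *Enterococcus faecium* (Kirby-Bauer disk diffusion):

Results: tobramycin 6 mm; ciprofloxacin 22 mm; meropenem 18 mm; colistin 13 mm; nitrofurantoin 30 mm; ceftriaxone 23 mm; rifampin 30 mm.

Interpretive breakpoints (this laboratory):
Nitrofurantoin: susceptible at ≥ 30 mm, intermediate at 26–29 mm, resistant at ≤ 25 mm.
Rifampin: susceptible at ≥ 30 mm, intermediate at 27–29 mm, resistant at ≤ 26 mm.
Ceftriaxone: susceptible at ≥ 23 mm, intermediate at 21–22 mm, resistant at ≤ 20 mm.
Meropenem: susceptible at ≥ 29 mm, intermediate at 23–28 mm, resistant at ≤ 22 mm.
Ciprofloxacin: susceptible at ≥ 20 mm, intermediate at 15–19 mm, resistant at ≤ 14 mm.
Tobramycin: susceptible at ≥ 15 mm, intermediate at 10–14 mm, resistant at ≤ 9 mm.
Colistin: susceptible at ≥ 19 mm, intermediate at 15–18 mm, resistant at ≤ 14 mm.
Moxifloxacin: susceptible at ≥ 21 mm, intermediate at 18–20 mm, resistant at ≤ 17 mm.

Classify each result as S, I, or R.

Tobramycin 6 mm: ≤ 9 mm ⇒ R
Ciprofloxacin (22 mm) ≥ 20 mm — S
Meropenem (18 mm) ≤ 22 mm → R
Colistin: 13 mm is ≤ 14 mm ⇒ resistant
Nitrofurantoin: 30 mm is ≥ 30 mm ⇒ Susceptible
Ceftriaxone: 23 mm is ≥ 23 mm → susceptible
Rifampin 30 mm: ≥ 30 mm — susceptible

R, S, R, R, S, S, S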